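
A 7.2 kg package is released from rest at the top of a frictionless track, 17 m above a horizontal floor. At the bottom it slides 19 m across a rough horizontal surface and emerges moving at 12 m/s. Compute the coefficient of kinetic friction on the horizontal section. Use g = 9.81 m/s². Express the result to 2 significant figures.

Energy bookkeeping (friction removes W_f = μ_k N d):
mgh = ½mv² + μ_k m g d
mgh = 1200.7 J; ½mv² = 518.40 J
W_f = 1200.7 − 518.40 = 682.3 J
μ_k = W_f/(mg·d) = 682.3/(70.63 × 19) = 0.5085

μ_k = 0.51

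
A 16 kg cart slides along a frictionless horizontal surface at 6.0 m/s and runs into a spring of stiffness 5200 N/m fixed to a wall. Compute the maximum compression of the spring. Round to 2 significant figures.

Conservation of energy between contact and max compression: ½mv² = ½kx²
x = v√(m/k) = 6.0 × √(16/5200) = 0.3328 m

x = 0.33 m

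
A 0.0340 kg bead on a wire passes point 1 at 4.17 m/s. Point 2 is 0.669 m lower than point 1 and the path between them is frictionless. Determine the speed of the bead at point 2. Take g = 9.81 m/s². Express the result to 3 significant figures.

v = 5.52 m/s

Energy conservation between the two points: ½mv₀² + mgh = ½mv²
v² = v₀² + 2gh = (4.17)² + 2(9.81)(0.669) = 30.515
v = √30.515 = 5.524 m/s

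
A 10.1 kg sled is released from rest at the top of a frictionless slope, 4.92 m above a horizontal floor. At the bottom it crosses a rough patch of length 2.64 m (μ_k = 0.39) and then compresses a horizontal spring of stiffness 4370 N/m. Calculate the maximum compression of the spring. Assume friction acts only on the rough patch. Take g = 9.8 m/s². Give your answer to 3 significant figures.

x = 0.420 m

Initial energy: E₁ = mgh = (10.1)(9.8)(4.92) = 486.98 J
Friction removes W_f = μ_k mg d = (0.39)(10.1)(9.8)(2.64) = 101.9 J
Energy reaching the spring: E = 486.98 − 101.9 = 385.07 J
At max compression ½kx² = E ⇒ x = √(2E/k) = √(2 × 385.07/4370) = 0.4198 m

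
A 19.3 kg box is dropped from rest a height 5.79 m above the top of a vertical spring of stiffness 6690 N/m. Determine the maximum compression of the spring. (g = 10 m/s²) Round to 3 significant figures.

x = 0.608 m

Measuring PE from the top of the relaxed spring, at max compression the box has dropped H + x with zero KE, so:
mg(H + x) = ½kx²
½(6690)x² − (19.3)(10)x − (19.3)(10)(5.79) = 0
3345x² − 193.0x − 1117 = 0
x = [193.0 + √(37249 + 1.4952e+07)]/(2 × 3345) = 0.6076 m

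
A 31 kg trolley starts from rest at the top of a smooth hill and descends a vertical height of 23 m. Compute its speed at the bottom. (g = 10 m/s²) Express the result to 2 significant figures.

Equating total energy at the two states: mgh = ½mv²
v = √(2gh) = √(2 × 10 × 23) = √460.00 = 21.45 m/s

v = 21 m/s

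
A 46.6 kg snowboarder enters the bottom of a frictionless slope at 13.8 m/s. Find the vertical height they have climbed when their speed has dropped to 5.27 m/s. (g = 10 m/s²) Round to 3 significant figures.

Energy balance between the two points: ½mv₁² = ½mv₂² + mgh
h = (v₁² − v₂²)/(2g) = (13.8² − 5.27²)/(2 × 10) = 8.133 m

h = 8.13 m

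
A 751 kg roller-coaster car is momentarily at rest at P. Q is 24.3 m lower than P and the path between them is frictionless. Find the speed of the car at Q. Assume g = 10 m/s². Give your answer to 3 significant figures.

Energy conservation between the two points: mgh = ½mv²
v = √(2gh) = √(2 × 10 × 24.3) = √486.00 = 22.05 m/s

v = 22.0 m/s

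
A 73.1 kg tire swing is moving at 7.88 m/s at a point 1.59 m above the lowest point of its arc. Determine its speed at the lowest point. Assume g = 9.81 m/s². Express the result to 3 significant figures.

Equating total energy at the two states: ½mv₀² + mgh = ½mv²
v² = v₀² + 2gh = (7.88)² + 2(9.81)(1.59) = 93.290
v = √93.290 = 9.659 m/s

v = 9.66 m/s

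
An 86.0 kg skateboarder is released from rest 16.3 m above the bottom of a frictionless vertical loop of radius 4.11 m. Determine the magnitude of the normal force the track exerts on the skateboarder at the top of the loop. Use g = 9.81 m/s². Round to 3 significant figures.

N = 2470 N

Energy from release to top (height 2r): mgh = ½mv_top² + mg(2r)
v_top² = 2g(h − 2r) = 2(9.81)(16.3 − 8.220) = 158.53 m²/s²
At the top, both N and weight point toward the centre: N + mg = mv_top²/r
N = m(v_top²/r − g) = 86.0(158.53/4.11 − 9.81) = 2474 N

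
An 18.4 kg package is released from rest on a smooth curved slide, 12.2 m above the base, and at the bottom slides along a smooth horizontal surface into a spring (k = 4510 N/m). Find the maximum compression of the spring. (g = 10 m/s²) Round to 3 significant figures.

x = 0.998 m

Energy conservation (no friction) from release to max compression: mgh = ½kx²
x = √(2mgh/k) = √(2 × 18.4 × 10 × 12.2 / 4510) = 0.9977 m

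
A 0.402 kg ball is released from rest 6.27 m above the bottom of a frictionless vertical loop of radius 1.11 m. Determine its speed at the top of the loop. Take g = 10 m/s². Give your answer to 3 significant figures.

Energy conservation: mgh = ½mv_top² + mg(2r)
v_top² = 2g(h − 2r) = 2(10)(6.27 − 2.220) = 81.00
v_top = 9.000 m/s

v = 9.00 m/s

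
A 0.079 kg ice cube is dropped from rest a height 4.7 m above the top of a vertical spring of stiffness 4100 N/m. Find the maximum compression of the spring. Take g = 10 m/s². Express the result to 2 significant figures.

x = 0.043 m

Take the reference level at the top of the uncompressed spring. At max compression the cube has fallen H + x and is momentarily at rest:
mg(H + x) = ½kx²
½(4100)x² − (0.079)(10)x − (0.079)(10)(4.7) = 0
2050x² − 0.7900x − 3.713 = 0
x = [0.7900 + √(0.6241 + 30447)]/(2 × 2050) = 0.04275 m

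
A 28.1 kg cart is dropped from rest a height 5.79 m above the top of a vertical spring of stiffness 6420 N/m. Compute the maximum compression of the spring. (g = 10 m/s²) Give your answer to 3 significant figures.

Measuring PE from the top of the relaxed spring, at max compression the cart has dropped H + x with zero KE, so:
mg(H + x) = ½kx²
½(6420)x² − (28.1)(10)x − (28.1)(10)(5.79) = 0
3210x² − 281.0x − 1627 = 0
x = [281.0 + √(78961 + 2.0891e+07)]/(2 × 3210) = 0.7570 m

x = 0.757 m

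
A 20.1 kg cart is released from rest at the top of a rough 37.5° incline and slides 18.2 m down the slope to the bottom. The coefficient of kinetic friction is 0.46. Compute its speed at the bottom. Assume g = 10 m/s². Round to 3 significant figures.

Taking the bottom as reference, mgh = ½mv² + μ_k N L with h = L sinθ, N = mg cosθ:
mgh = mgL sinθ = (20.1)(10)(18.2)sin37.5° = 2227.0 J
W_f = μ_k mg cosθ · L = (0.46)(20.1)(10)cos37.5°·18.2 = 1335 J
½mv² = 2227.0 − 1335 = 891.94 J
v = √(2 × 891.94/20.1) = 9.421 m/s

v = 9.42 m/s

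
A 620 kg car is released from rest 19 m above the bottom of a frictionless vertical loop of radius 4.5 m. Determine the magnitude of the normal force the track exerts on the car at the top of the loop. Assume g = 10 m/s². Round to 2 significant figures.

Energy from release to top (height 2r): mgh = ½mv_top² + mg(2r)
v_top² = 2g(h − 2r) = 2(10)(19 − 9.000) = 200.00 m²/s²
At the top, both N and weight point toward the centre: N + mg = mv_top²/r
N = m(v_top²/r − g) = 620(200.00/4.5 − 10) = 21356 N

N = 21000 N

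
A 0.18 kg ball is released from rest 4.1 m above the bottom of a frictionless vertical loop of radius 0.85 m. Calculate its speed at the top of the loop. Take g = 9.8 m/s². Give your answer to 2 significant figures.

v = 6.9 m/s

Energy conservation: mgh = ½mv_top² + mg(2r)
v_top² = 2g(h − 2r) = 2(9.8)(4.1 − 1.700) = 47.04
v_top = 6.859 m/s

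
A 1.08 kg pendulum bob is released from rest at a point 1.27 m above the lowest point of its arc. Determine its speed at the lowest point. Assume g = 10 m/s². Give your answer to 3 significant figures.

Mechanical energy is conserved (no friction): mgh = ½mv²
The mass cancels from both sides.
v = √(2gh) = √(2 × 10 × 1.27) = √25.400 = 5.040 m/s

v = 5.04 m/s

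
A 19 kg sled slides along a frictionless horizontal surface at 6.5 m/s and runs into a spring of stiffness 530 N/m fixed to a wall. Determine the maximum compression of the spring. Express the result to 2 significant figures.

All KE is stored as spring PE at maximum compression: ½mv² = ½kx²
x = v√(m/k) = 6.5 × √(19/530) = 1.231 m

x = 1.2 m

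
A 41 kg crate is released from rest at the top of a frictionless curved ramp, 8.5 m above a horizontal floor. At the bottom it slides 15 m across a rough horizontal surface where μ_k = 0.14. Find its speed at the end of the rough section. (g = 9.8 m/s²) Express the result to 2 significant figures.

Energy at the top = energy at the end + work done against friction:
mgh = ½mv² + μ_k m g d
W_f = μ_k mg d = (0.14)(41)(9.8)(15) = 843.8 J
½mv² = mgh − W_f = 3415.3 − 843.8 = 2571.5 J
v = √(2 × 2571.5/41) = 11.20 m/s

v = 11 m/s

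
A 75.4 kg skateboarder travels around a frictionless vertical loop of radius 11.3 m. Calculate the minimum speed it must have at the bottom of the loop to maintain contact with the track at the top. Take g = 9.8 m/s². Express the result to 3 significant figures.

v = 23.5 m/s

At the top: mg = mv_top²/r ⇒ v_top² = gr = 110.7 m²/s²
Energy from bottom to top (height 2r): ½mv_bot² = ½mv_top² + mg(2r)
v_bot² = gr + 4gr = 5gr = 553.7
v_bot = √(5gr) = 23.53 m/s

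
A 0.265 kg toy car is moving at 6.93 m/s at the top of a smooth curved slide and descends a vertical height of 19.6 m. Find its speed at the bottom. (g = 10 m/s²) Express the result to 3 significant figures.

Mechanical energy is conserved (no friction): ½mv₀² + mgh = ½mv²
The mass cancels from both sides.
v² = v₀² + 2gh = (6.93)² + 2(10)(19.6) = 440.02
v = √440.02 = 20.98 m/s

v = 21.0 m/s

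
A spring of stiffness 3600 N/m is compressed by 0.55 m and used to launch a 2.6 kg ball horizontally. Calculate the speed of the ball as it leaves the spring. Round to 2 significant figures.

The ball leaves the spring when the spring is at natural length, so ½kx² = ½mv²
v = x√(k/m) = 0.55 × √(3600/2.6) = 20.47 m/s

v = 20 m/s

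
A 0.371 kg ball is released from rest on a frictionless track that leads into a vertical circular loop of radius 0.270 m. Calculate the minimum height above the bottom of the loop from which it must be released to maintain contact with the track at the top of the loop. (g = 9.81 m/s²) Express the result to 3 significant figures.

h = 0.675 m

At the top, for minimum speed gravity alone supplies the centripetal force: mg = mv_top²/r ⇒ v_top² = gr = 2.649 m²/s²
Energy conservation from release height h to the top (height 2r): mgh = ½mv_top² + mg(2r)
h = v_top²/(2g) + 2r = r/2 + 2r = 5r/2 = 0.6750 m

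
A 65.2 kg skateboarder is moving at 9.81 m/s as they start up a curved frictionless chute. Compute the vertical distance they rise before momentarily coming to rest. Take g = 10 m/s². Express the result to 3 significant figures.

h = 4.81 m

Setting KE at the bottom equal to PE gained: ½mv² = mgh
h = v²/(2g) = 9.81²/(2 × 10) = 4.812 m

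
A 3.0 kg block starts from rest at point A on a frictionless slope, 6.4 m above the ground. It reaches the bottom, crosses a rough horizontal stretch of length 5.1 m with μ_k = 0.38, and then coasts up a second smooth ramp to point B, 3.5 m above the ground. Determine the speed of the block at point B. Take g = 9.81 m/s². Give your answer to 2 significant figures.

Energy at A: mgh₁ = (3.0)(9.81)(6.4) = 188.35 J
Friction loss: W_f = μ_k mg d = 57.04 J
At B: ½mv² + mgh₂ = mgh₁ − W_f
½mv² = 188.35 − 57.04 − 103.00 = 28.312 J
v = √(2 × 28.312/3.0) = 4.344 m/s

v = 4.3 m/s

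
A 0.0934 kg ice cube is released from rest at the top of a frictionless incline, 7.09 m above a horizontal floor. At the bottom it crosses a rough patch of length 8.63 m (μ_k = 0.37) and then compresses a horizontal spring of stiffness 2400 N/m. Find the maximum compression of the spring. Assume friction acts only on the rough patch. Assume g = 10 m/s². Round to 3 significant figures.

Initial energy: E₁ = mgh = (0.0934)(10)(7.09) = 6.6221 J
Friction removes W_f = μ_k mg d = (0.37)(0.0934)(10)(8.63) = 2.982 J
Energy reaching the spring: E = 6.6221 − 2.982 = 3.6397 J
At max compression ½kx² = E ⇒ x = √(2E/k) = √(2 × 3.6397/2400) = 0.05507 m

x = 0.0551 m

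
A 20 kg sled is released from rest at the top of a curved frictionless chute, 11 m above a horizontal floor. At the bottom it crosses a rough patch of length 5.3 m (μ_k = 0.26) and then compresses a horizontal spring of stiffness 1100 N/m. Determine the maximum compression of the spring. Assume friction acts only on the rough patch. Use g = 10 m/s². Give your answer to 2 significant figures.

x = 1.9 m

Initial energy: E₁ = mgh = (20)(10)(11) = 2200.0 J
Friction removes W_f = μ_k mg d = (0.26)(20)(10)(5.3) = 275.6 J
Energy reaching the spring: E = 2200.0 − 275.6 = 1924.4 J
At max compression ½kx² = E ⇒ x = √(2E/k) = √(2 × 1924.4/1100) = 1.871 m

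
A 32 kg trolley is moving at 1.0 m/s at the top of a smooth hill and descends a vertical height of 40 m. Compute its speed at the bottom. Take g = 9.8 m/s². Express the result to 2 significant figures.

v = 28 m/s

Energy conservation between the two points: ½mv₀² + mgh = ½mv²
The mass cancels from both sides.
v² = v₀² + 2gh = (1.0)² + 2(9.8)(40) = 785.00
v = √785.00 = 28.02 m/s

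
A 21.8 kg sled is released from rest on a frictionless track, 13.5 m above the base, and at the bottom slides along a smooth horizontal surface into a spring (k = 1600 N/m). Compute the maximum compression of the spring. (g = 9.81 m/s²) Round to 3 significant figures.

At max compression the sled is momentarily at rest: mgh = ½kx²
x = √(2mgh/k) = √(2 × 21.8 × 9.81 × 13.5 / 1600) = 1.900 m

x = 1.90 m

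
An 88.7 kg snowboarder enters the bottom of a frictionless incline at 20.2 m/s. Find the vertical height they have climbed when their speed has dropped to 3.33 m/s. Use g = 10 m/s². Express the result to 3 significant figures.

Energy balance between the two points: ½mv₁² = ½mv₂² + mgh
h = (v₁² − v₂²)/(2g) = (20.2² − 3.33²)/(2 × 10) = 19.85 m

h = 19.8 m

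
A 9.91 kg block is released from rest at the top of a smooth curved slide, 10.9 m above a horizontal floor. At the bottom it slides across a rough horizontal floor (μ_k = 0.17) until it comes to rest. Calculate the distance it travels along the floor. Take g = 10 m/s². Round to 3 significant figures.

Applying the work–energy principle:
At rest all PE has been dissipated by friction: mgh = μ_k m g d
d = h/μ_k = 10.9/0.17 = 64.12 m

d = 64.1 m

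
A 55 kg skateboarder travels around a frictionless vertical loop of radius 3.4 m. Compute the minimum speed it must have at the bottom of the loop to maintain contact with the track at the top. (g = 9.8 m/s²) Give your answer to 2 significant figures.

v = 13 m/s

At the top: mg = mv_top²/r ⇒ v_top² = gr = 33.32 m²/s²
Energy from bottom to top (height 2r): ½mv_bot² = ½mv_top² + mg(2r)
v_bot² = gr + 4gr = 5gr = 166.6
v_bot = √(5gr) = 12.91 m/s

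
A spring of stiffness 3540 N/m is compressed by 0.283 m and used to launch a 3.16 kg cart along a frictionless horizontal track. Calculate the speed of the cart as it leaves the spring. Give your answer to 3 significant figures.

Conservation of energy: ½kx² = ½mv²
v = x√(k/m) = 0.283 × √(3540/3.16) = 9.472 m/s

v = 9.47 m/s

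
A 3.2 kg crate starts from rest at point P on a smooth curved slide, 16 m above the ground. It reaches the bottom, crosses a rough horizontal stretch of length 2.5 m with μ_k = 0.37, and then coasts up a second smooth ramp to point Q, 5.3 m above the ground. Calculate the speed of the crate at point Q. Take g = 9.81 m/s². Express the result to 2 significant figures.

Energy at P: mgh₁ = (3.2)(9.81)(16) = 502.27 J
Friction loss: W_f = μ_k mg d = 29.04 J
At Q: ½mv² + mgh₂ = mgh₁ − W_f
½mv² = 502.27 − 29.04 − 166.38 = 306.86 J
v = √(2 × 306.86/3.2) = 13.85 m/s

v = 14 m/s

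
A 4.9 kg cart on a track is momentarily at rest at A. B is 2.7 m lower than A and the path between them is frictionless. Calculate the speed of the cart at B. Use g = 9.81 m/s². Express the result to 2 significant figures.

Mechanical energy is conserved (no friction): mgh = ½mv²
v = √(2gh) = √(2 × 9.81 × 2.7) = √52.974 = 7.278 m/s

v = 7.3 m/s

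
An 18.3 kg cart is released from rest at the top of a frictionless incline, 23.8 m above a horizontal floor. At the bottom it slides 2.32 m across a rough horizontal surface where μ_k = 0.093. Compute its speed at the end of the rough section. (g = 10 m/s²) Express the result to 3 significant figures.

v = 21.7 m/s

Applying the work–energy principle:
mgh = ½mv² + μ_k m g d
W_f = μ_k mg d = (0.093)(18.3)(10)(2.32) = 39.48 J
½mv² = mgh − W_f = 4355.4 − 39.48 = 4315.9 J
v = √(2 × 4315.9/18.3) = 21.72 m/s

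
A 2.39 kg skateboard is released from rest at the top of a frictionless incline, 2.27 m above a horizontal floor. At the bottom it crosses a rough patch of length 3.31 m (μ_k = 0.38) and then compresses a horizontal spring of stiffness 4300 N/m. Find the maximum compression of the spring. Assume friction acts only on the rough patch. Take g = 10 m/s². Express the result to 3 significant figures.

Initial energy: E₁ = mgh = (2.39)(10)(2.27) = 54.253 J
Friction removes W_f = μ_k mg d = (0.38)(2.39)(10)(3.31) = 30.06 J
Energy reaching the spring: E = 54.253 − 30.06 = 24.192 J
At max compression ½kx² = E ⇒ x = √(2E/k) = √(2 × 24.192/4300) = 0.1061 m

x = 0.106 m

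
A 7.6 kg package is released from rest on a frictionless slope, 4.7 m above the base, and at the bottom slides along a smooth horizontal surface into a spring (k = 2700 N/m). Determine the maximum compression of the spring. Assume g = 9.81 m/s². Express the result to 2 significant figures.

x = 0.51 m

At max compression the package is momentarily at rest: mgh = ½kx²
x = √(2mgh/k) = √(2 × 7.6 × 9.81 × 4.7 / 2700) = 0.5095 m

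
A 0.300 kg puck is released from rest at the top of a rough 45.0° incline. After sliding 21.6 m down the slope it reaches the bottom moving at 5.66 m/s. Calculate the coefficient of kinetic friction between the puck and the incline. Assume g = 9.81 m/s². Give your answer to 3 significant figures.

mgh = ½mv² + μ_k (mg cosθ) L, with h = L sinθ
mgL sinθ = 44.950 J; ½mv² = 4.8053 J
W_f = 44.950 − 4.8053 = 40.14 J
μ_k = W_f/(mg cosθ · L) = 40.14/(2.081 × 21.6) = 0.8931

μ_k = 0.893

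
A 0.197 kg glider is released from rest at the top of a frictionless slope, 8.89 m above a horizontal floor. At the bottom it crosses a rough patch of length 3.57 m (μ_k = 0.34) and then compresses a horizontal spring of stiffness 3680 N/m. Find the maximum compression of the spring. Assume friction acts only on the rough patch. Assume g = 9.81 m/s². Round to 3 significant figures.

x = 0.0898 m

Initial energy: E₁ = mgh = (0.197)(9.81)(8.89) = 17.181 J
Friction removes W_f = μ_k mg d = (0.34)(0.197)(9.81)(3.57) = 2.346 J
Energy reaching the spring: E = 17.181 − 2.346 = 14.835 J
At max compression ½kx² = E ⇒ x = √(2E/k) = √(2 × 14.835/3680) = 0.08979 m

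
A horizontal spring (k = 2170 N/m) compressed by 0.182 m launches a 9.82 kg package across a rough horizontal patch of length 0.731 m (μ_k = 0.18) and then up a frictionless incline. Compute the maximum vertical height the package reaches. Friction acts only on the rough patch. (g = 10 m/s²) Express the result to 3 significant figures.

Spring energy: E₀ = ½kx² = ½(2170)(0.182)² = 35.940 J
Friction: W_f = μ_k mg d = (0.18)(9.82)(10)(0.731) = 12.92 J
Energy at base of ramp: E = 35.940 − 12.92 = 23.018 J
At max height all remaining energy is PE: mgh = E ⇒ h = E/(mg) = 23.018/(9.82 × 10) = 0.2344 m

h = 0.234 m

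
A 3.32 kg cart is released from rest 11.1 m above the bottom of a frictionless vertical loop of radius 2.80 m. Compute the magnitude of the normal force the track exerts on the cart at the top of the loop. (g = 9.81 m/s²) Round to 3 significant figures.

Energy from release to top (height 2r): mgh = ½mv_top² + mg(2r)
v_top² = 2g(h − 2r) = 2(9.81)(11.1 − 5.600) = 107.91 m²/s²
At the top, both N and weight point toward the centre: N + mg = mv_top²/r
N = m(v_top²/r − g) = 3.32(107.91/2.80 − 9.81) = 95.38 N

N = 95.4 N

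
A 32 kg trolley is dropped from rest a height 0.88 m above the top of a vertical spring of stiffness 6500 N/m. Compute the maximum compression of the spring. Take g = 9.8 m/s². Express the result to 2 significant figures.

x = 0.34 m

Let x be the compression. The total drop is H + x, and the trolley is instantaneously at rest at max compression, so energy conservation gives:
mg(H + x) = ½kx²
½(6500)x² − (32)(9.8)x − (32)(9.8)(0.88) = 0
3250x² − 313.6x − 276.0 = 0
x = [313.6 + √(98345 + 3.5876e+06)]/(2 × 3250) = 0.3436 m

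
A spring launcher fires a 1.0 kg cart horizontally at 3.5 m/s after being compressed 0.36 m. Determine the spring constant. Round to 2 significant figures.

k = 95 N/m

Energy stored in the spring equals the launch KE: ½kx² = ½mv²
k = mv²/x² = (1.0)(3.5)²/(0.36)² = 94.52 N/m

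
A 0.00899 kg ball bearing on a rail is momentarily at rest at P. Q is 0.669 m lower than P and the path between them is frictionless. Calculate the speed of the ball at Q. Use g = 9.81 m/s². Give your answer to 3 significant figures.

v = 3.62 m/s

Equating total energy at the two states: mgh = ½mv²
v = √(2gh) = √(2 × 9.81 × 0.669) = √13.126 = 3.623 m/s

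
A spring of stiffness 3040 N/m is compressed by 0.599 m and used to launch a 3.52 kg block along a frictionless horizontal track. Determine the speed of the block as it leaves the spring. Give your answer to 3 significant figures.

Conservation of energy: ½kx² = ½mv²
v = x√(k/m) = 0.599 × √(3040/3.52) = 17.60 m/s

v = 17.6 m/s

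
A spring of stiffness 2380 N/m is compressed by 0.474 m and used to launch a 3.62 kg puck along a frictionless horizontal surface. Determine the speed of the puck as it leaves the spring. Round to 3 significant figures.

v = 12.2 m/s

Conservation of energy: ½kx² = ½mv²
v = x√(k/m) = 0.474 × √(2380/3.62) = 12.15 m/s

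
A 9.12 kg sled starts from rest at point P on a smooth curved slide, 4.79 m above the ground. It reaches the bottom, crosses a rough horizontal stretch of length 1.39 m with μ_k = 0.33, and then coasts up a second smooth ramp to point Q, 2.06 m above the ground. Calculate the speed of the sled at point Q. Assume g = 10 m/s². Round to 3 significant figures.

v = 6.74 m/s

Energy at P: mgh₁ = (9.12)(10)(4.79) = 436.85 J
Friction loss: W_f = μ_k mg d = 41.83 J
At Q: ½mv² + mgh₂ = mgh₁ − W_f
½mv² = 436.85 − 41.83 − 187.87 = 207.14 J
v = √(2 × 207.14/9.12) = 6.740 m/s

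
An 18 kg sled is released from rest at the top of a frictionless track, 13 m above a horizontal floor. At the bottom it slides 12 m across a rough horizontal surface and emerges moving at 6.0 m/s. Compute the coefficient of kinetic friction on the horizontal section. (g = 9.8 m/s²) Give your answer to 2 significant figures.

μ_k = 0.93

Energy at the top = energy at the end + work done against friction:
mgh = ½mv² + μ_k m g d
mgh = 2293.2 J; ½mv² = 324.00 J
W_f = 2293.2 − 324.00 = 1969 J
μ_k = W_f/(mg·d) = 1969/(176.4 × 12) = 0.9303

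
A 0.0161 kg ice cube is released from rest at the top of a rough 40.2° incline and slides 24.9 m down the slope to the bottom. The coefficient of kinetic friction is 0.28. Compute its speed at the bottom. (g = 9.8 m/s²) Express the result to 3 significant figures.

v = 14.5 m/s

Taking the bottom as reference, mgh = ½mv² + μ_k N L with h = L sinθ, N = mg cosθ:
mgh = mgL sinθ = (0.0161)(9.8)(24.9)sin40.2° = 2.5358 J
W_f = μ_k mg cosθ · L = (0.28)(0.0161)(9.8)cos40.2°·24.9 = 0.8402 J
½mv² = 2.5358 − 0.8402 = 1.6956 J
v = √(2 × 1.6956/0.0161) = 14.51 m/s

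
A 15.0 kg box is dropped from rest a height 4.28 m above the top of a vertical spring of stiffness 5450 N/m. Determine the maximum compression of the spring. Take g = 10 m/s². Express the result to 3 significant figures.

Take the reference level at the top of the uncompressed spring. At max compression the box has fallen H + x and is momentarily at rest:
mg(H + x) = ½kx²
½(5450)x² − (15.0)(10)x − (15.0)(10)(4.28) = 0
2725x² − 150.0x − 642.0 = 0
x = [150.0 + √(22500 + 6.9978e+06)]/(2 × 2725) = 0.5137 m

x = 0.514 m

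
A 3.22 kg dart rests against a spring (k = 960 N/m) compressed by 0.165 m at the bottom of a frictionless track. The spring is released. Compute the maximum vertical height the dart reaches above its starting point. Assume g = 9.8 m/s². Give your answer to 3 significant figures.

At maximum height the dart is at rest, so ½kx² = mgh
h = kx²/(2mg) = (960)(0.165)²/(2 × 3.22 × 9.8) = 0.4141 m

h = 0.414 m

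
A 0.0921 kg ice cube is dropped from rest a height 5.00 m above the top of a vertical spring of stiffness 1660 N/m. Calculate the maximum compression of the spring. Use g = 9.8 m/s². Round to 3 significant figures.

x = 0.0743 m

Let x be the compression. The total drop is H + x, and the cube is instantaneously at rest at max compression, so energy conservation gives:
mg(H + x) = ½kx²
½(1660)x² − (0.0921)(9.8)x − (0.0921)(9.8)(5.00) = 0
830.0x² − 0.9026x − 4.513 = 0
x = [0.9026 + √(0.8147 + 14983)]/(2 × 830.0) = 0.07428 m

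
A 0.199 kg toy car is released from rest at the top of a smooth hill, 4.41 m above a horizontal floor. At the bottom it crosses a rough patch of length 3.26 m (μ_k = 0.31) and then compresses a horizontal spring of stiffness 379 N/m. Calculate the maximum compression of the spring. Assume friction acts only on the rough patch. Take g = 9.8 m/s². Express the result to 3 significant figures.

x = 0.187 m

Initial energy: E₁ = mgh = (0.199)(9.8)(4.41) = 8.6004 J
Friction removes W_f = μ_k mg d = (0.31)(0.199)(9.8)(3.26) = 1.971 J
Energy reaching the spring: E = 8.6004 − 1.971 = 6.6295 J
At max compression ½kx² = E ⇒ x = √(2E/k) = √(2 × 6.6295/379) = 0.1870 m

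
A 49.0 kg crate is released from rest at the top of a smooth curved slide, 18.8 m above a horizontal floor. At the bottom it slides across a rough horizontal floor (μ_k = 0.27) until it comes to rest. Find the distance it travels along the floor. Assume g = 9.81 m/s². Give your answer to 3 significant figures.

d = 69.6 m

Energy bookkeeping (friction removes W_f = μ_k N d):
At rest all PE has been dissipated by friction: mgh = μ_k m g d
d = h/μ_k = 18.8/0.27 = 69.63 m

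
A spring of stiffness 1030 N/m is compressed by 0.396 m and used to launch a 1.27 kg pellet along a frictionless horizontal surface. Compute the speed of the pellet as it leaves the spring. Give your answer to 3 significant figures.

v = 11.3 m/s

Conservation of energy: ½kx² = ½mv²
v = x√(k/m) = 0.396 × √(1030/1.27) = 11.28 m/s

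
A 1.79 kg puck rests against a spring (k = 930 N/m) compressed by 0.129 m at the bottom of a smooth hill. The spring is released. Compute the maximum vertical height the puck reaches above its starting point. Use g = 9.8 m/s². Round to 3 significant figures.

All spring PE becomes gravitational PE at the highest point: ½kx² = mgh
h = kx²/(2mg) = (930)(0.129)²/(2 × 1.79 × 9.8) = 0.4411 m

h = 0.441 m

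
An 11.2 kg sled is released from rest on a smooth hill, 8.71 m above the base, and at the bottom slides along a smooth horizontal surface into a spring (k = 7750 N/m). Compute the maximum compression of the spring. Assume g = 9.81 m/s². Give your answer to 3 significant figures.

x = 0.497 m

At max compression the sled is momentarily at rest: mgh = ½kx²
x = √(2mgh/k) = √(2 × 11.2 × 9.81 × 8.71 / 7750) = 0.4970 m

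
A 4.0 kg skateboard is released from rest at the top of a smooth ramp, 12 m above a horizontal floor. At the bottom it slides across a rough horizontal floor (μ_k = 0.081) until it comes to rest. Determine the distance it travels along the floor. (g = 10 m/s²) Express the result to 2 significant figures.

Energy bookkeeping (friction removes W_f = μ_k N d):
At rest all PE has been dissipated by friction: mgh = μ_k m g d
d = h/μ_k = 12/0.081 = 148.1 m

d = 150 m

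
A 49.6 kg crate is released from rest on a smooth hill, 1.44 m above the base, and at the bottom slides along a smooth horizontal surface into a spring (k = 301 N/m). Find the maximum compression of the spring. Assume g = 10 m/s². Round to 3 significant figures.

Energy conservation (no friction) from release to max compression: mgh = ½kx²
x = √(2mgh/k) = √(2 × 49.6 × 10 × 1.44 / 301) = 2.178 m

x = 2.18 m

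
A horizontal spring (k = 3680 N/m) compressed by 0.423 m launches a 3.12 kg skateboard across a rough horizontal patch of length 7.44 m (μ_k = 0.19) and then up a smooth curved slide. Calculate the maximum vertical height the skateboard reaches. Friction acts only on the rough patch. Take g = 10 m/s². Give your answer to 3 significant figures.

h = 9.14 m

Spring energy: E₀ = ½kx² = ½(3680)(0.423)² = 329.23 J
Friction: W_f = μ_k mg d = (0.19)(3.12)(10)(7.44) = 44.10 J
Energy at base of ramp: E = 329.23 − 44.10 = 285.13 J
At max height all remaining energy is PE: mgh = E ⇒ h = E/(mg) = 285.13/(3.12 × 10) = 9.139 m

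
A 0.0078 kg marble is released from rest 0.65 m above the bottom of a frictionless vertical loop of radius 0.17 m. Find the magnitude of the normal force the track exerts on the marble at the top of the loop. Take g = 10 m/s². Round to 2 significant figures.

Energy from release to top (height 2r): mgh = ½mv_top² + mg(2r)
v_top² = 2g(h − 2r) = 2(10)(0.65 − 0.3400) = 6.2000 m²/s²
At the top, both N and weight point toward the centre: N + mg = mv_top²/r
N = m(v_top²/r − g) = 0.0078(6.2000/0.17 − 10) = 0.2065 N

N = 0.21 N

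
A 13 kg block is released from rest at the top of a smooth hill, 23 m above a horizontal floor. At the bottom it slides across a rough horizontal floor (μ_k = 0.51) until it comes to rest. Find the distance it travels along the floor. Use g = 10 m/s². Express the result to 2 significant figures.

d = 45 m

Applying the work–energy principle:
At rest all PE has been dissipated by friction: mgh = μ_k m g d
d = h/μ_k = 23/0.51 = 45.10 m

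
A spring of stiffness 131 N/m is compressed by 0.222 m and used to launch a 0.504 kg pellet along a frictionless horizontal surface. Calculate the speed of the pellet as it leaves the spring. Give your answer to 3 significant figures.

The pellet leaves the spring when the spring is at natural length, so ½kx² = ½mv²
v = x√(k/m) = 0.222 × √(131/0.504) = 3.579 m/s

v = 3.58 m/s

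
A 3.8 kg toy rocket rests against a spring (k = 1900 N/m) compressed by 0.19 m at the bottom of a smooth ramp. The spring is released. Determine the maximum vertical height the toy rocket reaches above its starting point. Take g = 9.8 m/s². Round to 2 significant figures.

h = 0.92 m

At maximum height the toy rocket is at rest, so ½kx² = mgh
h = kx²/(2mg) = (1900)(0.19)²/(2 × 3.8 × 9.8) = 0.9209 m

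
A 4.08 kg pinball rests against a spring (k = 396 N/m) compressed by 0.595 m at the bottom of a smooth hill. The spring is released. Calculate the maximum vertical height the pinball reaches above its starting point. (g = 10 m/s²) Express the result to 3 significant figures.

h = 1.72 m

At maximum height the pinball is at rest, so ½kx² = mgh
h = kx²/(2mg) = (396)(0.595)²/(2 × 4.08 × 10) = 1.718 m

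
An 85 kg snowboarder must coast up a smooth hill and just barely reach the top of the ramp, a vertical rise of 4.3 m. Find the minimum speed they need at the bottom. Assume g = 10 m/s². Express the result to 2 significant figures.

At the top they are momentarily at rest, so all KE converts to PE: ½mv² = mgh
v = √(2gh) = √(2 × 10 × 4.3) = 9.274 m/s

v = 9.3 m/s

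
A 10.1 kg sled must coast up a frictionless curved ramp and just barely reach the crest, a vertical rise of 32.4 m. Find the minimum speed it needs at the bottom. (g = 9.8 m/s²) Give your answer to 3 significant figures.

At the top it is momentarily at rest, so all KE converts to PE: ½mv² = mgh
v = √(2gh) = √(2 × 9.8 × 32.4) = 25.20 m/s

v = 25.2 m/s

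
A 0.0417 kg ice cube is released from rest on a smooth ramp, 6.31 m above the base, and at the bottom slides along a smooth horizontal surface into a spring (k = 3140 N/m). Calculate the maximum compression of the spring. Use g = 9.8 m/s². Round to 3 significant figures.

x = 0.0405 m

Energy conservation (no friction) from release to max compression: mgh = ½kx²
x = √(2mgh/k) = √(2 × 0.0417 × 9.8 × 6.31 / 3140) = 0.04053 m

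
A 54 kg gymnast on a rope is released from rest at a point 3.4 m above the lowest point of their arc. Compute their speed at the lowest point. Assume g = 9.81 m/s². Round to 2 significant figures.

v = 8.2 m/s

By conservation of mechanical energy, mgh = ½mv²
v = √(2gh) = √(2 × 9.81 × 3.4) = √66.708 = 8.167 m/s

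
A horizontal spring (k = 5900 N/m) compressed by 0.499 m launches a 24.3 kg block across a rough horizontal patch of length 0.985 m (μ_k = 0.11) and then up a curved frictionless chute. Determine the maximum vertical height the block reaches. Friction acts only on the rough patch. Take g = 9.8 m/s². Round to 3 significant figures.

h = 2.98 m

Spring energy: E₀ = ½kx² = ½(5900)(0.499)² = 734.55 J
Friction: W_f = μ_k mg d = (0.11)(24.3)(9.8)(0.985) = 25.80 J
Energy at base of ramp: E = 734.55 − 25.80 = 708.75 J
At max height all remaining energy is PE: mgh = E ⇒ h = E/(mg) = 708.75/(24.3 × 9.8) = 2.976 m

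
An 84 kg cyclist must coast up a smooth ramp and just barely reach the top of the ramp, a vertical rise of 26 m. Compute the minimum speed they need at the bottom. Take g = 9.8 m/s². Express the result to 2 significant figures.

v = 23 m/s

At the top they are momentarily at rest, so all KE converts to PE: ½mv² = mgh
v = √(2gh) = √(2 × 9.8 × 26) = 22.57 m/s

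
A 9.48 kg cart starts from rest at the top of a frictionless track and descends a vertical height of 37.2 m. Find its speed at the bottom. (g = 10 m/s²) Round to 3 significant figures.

v = 27.3 m/s

By conservation of mechanical energy, mgh = ½mv²
v = √(2gh) = √(2 × 10 × 37.2) = √744.00 = 27.28 m/s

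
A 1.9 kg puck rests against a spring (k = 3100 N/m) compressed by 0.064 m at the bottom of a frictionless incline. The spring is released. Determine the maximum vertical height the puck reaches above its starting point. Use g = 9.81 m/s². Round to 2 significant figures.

Energy conservation from release to the highest point: ½kx² = mgh
h = kx²/(2mg) = (3100)(0.064)²/(2 × 1.9 × 9.81) = 0.3406 m

h = 0.34 m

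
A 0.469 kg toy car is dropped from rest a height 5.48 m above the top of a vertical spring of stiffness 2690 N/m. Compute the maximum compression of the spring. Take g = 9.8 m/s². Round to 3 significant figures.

Measuring PE from the top of the relaxed spring, at max compression the car has dropped H + x with zero KE, so:
mg(H + x) = ½kx²
½(2690)x² − (0.469)(9.8)x − (0.469)(9.8)(5.48) = 0
1345x² − 4.596x − 25.19 = 0
x = [4.596 + √(21.13 + 135507)]/(2 × 1345) = 0.1386 m

x = 0.139 m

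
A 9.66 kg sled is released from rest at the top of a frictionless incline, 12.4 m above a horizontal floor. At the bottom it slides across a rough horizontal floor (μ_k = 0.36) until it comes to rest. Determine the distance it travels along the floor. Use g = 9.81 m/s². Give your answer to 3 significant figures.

d = 34.4 m

Energy bookkeeping (friction removes W_f = μ_k N d):
At rest all PE has been dissipated by friction: mgh = μ_k m g d
d = h/μ_k = 12.4/0.36 = 34.44 m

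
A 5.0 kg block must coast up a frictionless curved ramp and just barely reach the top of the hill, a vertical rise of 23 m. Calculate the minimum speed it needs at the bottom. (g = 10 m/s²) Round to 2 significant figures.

v = 21 m/s

At the top it is momentarily at rest, so all KE converts to PE: ½mv² = mgh
v = √(2gh) = √(2 × 10 × 23) = 21.45 m/s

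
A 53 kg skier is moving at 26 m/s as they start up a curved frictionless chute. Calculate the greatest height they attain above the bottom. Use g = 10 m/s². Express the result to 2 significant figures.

h = 34 m

Setting KE at the bottom equal to PE gained: ½mv² = mgh
h = v²/(2g) = 26²/(2 × 10) = 33.80 m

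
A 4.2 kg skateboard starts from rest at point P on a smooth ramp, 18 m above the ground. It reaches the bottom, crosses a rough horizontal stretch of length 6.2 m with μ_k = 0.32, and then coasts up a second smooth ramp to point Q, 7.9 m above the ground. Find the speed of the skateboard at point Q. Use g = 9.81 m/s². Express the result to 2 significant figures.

Energy at P: mgh₁ = (4.2)(9.81)(18) = 741.64 J
Friction loss: W_f = μ_k mg d = 81.74 J
At Q: ½mv² + mgh₂ = mgh₁ − W_f
½mv² = 741.64 − 81.74 − 325.50 = 334.40 J
v = √(2 × 334.40/4.2) = 12.62 m/s

v = 13 m/s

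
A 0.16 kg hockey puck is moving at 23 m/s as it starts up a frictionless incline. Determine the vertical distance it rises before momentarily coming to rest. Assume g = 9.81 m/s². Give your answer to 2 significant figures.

h = 27 m

Setting KE at the bottom equal to PE gained: ½mv² = mgh
h = v²/(2g) = 23²/(2 × 9.81) = 26.96 m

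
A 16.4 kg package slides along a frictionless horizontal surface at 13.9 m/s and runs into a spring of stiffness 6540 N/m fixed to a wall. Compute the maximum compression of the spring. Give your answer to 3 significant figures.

x = 0.696 m

At max compression the package is momentarily at rest: ½mv² = ½kx²
x = v√(m/k) = 13.9 × √(16.4/6540) = 0.6961 m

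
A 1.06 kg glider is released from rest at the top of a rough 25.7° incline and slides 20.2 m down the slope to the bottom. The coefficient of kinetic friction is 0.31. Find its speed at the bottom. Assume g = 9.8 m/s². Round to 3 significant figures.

v = 7.82 m/s

Work–energy: mg(L sinθ) − μ_k(mg cosθ)L = ½mv²
mgh = mgL sinθ = (1.06)(9.8)(20.2)sin25.7° = 90.998 J
W_f = μ_k mg cosθ · L = (0.31)(1.06)(9.8)cos25.7°·20.2 = 58.61 J
½mv² = 90.998 − 58.61 = 32.383 J
v = √(2 × 32.383/1.06) = 7.817 m/s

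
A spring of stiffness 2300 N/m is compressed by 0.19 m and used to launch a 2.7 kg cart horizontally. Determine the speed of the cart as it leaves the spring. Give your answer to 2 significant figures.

Conservation of energy: ½kx² = ½mv²
v = x√(k/m) = 0.19 × √(2300/2.7) = 5.545 m/s

v = 5.5 m/s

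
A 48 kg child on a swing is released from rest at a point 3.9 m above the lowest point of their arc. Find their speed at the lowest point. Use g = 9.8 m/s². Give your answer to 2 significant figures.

v = 8.7 m/s

Energy conservation between the two points: mgh = ½mv²
v = √(2gh) = √(2 × 9.8 × 3.9) = √76.440 = 8.743 m/s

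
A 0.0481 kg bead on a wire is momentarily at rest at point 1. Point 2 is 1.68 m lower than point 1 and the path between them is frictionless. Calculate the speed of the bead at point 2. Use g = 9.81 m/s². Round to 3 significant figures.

Mechanical energy is conserved (no friction): mgh = ½mv²
v = √(2gh) = √(2 × 9.81 × 1.68) = √32.962 = 5.741 m/s

v = 5.74 m/s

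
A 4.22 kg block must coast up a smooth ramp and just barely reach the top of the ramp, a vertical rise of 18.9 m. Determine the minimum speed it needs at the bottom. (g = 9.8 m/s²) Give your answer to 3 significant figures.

v = 19.2 m/s

At the top it is momentarily at rest, so all KE converts to PE: ½mv² = mgh
v = √(2gh) = √(2 × 9.8 × 18.9) = 19.25 m/s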